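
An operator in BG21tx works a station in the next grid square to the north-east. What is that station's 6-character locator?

BG22ua

Longitude subsquare t = 19; +1 → 20 = u.
Latitude subsquare x = 23; +1 → 24, wraps to 0 = a, carry into square.
Latitude square 1; +1 → 2.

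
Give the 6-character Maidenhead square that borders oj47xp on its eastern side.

OJ57ap

Longitude subsquare x = 23; +1 → 24, wraps to 0 = a, carry into square.
Longitude square 4; +1 → 5.
The latitude characters are unchanged.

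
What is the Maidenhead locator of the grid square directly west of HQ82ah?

HQ72xh

Longitude subsquare a = 0; −1 → -1, wraps to 23 = x, carry into square.
Longitude square 8; −1 → 7.
The latitude characters are unchanged.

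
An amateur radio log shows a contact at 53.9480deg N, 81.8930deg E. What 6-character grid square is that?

Add 180° to longitude and 90° to latitude: 261.8930, 143.9480.
Field: 261.8930/20 → 13 → N, 143.9480/10 → 14 → O; chars NO.
Square: 1.8930/2 → 0, 3.9480/1 → 3; chars 03.
Subsquare: 1.8930/0.0833333 → 22 → w, 0.9480/0.0416667 → 22 → w; chars ww.

NO03ww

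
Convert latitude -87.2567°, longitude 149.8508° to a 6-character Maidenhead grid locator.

QA42wr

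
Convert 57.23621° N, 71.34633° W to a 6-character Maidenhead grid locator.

FO47hf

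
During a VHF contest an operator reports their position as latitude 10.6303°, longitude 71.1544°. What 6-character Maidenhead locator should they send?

MK50np

Shift to the Maidenhead origin (180°W, 90°S): lon 251.1544, lat 100.6303.
Field: 251.1544/20 → 12 → M, 100.6303/10 → 10 → K; chars MK.
Square: 11.1544/2 → 5, 0.6303/1 → 0; chars 50.
Subsquare: 1.1544/0.0833333 → 13 → n, 0.6303/0.0416667 → 15 → p; chars np.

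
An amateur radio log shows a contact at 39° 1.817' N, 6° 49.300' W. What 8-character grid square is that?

IM69oa17

Shift to the Maidenhead origin (180°W, 90°S): lon 173.17833, lat 129.03028.
Field (20°×10°, letters A–R): lon ⌊173.17833/20⌋ = 8 → I; lat ⌊129.03028/10⌋ = 12 → M.
Square (2°×1°, digits 0–9): lon ⌊13.17833/2⌋ = 6; lat ⌊9.03028/1⌋ = 9.
Subsquare (5′×2.5′, letters a–x): lon ⌊1.17833/0.0833333⌋ = 14 → o; lat ⌊0.03028/0.0416667⌋ = 0 → a.
Extended square (30″×15″, digits 0–9): lon ⌊0.01167/0.00833333⌋ = 1; lat ⌊0.03028/0.00416667⌋ = 7.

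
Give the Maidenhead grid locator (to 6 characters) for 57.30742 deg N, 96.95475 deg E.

NO87lh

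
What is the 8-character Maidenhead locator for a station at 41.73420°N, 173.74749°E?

Add 180° to longitude and 90° to latitude: 353.74749, 131.73420.
Field: 353.74749/20 → 17 → R, 131.73420/10 → 13 → N; chars RN.
Square: 13.74749/2 → 6, 1.73420/1 → 1; chars 61.
Subsquare: 1.74749/0.0833333 → 20 → u, 0.73420/0.0416667 → 17 → r; chars ur.
Extended square: 0.08082/0.00833333 → 9, 0.02587/0.00416667 → 6; chars 96.

RN61ur96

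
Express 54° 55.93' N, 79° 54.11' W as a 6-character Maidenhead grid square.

FO04bw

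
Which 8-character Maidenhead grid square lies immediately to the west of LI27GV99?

Longitude extended square 9; −1 → 8.
The latitude characters are unchanged.

LI27gv89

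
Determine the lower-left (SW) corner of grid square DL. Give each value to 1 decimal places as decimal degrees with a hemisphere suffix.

Field D=3, L=11: +3·20° lon, +11·10° lat → SW at lon -120°, lat 20°.
latitude 20.0° N, longitude 120.0° W.

20.0° N, 120.0° W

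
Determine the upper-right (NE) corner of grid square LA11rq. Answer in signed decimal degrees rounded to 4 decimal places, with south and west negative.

-88.2917, 43.5000

Field L=11, A=0: +11·20° lon, +0·10° lat → SW at lon 40°, lat -90°.
Square 1, 1: +1·2° lon, +1·1° lat → SW at lon 42°, lat -89°.
Subsquare r=17, q=16: +17·0.0833333° lon, +16·0.0416667° lat → SW at lon 43.4167°, lat -88.3333°.
Cell spans 0.0833333° lon × 0.0416667° lat. NE corner is SW corner plus one full cell.
latitude -88.2917, longitude 43.5000.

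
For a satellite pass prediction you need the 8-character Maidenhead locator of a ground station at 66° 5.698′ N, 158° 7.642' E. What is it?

Offset from 180°W / 90°S: lon 338.12737°, lat 156.09497°.
Field (20°×10°, letters A–R): lon ⌊338.12737/20⌋ = 16 → Q; lat ⌊156.09497/10⌋ = 15 → P.
Square (2°×1°, digits 0–9): lon ⌊18.12737/2⌋ = 9; lat ⌊6.09497/1⌋ = 6.
Subsquare (5′×2.5′, letters a–x): lon ⌊0.12737/0.0833333⌋ = 1 → b; lat ⌊0.09497/0.0416667⌋ = 2 → c.
Extended square (30″×15″, digits 0–9): lon ⌊0.04403/0.00833333⌋ = 5; lat ⌊0.01163/0.00416667⌋ = 2.

QP96bc52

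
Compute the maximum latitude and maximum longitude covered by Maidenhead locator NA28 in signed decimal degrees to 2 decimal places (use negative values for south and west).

-81.00, 86.00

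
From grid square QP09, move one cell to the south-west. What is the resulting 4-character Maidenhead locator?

PP98

Longitude square 0; −1 → -1, wraps to 9, carry into field.
Longitude field Q = 16; −1 → 15 = P.
Latitude square 9; −1 → 8.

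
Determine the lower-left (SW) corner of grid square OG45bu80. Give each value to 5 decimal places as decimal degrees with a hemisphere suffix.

24.16667° S, 108.15000° E

Field O=14, G=6: +14·20° lon, +6·10° lat → SW at lon 100°, lat -30°.
Square 4, 5: +4·2° lon, +5·1° lat → SW at lon 108°, lat -25°.
Subsquare b=1, u=20: +1·0.0833333° lon, +20·0.0416667° lat → SW at lon 108.083°, lat -24.1667°.
Extended square 8, 0: +8·0.00833333° lon, +0·0.00416667° lat → SW at lon 108.15°, lat -24.1667°.
latitude 24.16667° S, longitude 108.15000° E.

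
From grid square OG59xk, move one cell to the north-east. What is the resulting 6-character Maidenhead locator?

OG69al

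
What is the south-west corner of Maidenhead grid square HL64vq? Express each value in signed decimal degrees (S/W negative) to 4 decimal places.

24.6667, -26.2500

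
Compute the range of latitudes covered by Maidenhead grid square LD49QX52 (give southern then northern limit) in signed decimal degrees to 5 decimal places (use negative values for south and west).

Field L=11, D=3: +11·20° lon, +3·10° lat → SW at lon 40°, lat -60°.
Square 4, 9: +4·2° lon, +9·1° lat → SW at lon 48°, lat -51°.
Subsquare q=16, x=23: +16·0.0833333° lon, +23·0.0416667° lat → SW at lon 49.3333°, lat -50.0417°.
Extended square 5, 2: +5·0.00833333° lon, +2·0.00416667° lat → SW at lon 49.375°, lat -50.0333°.
Cell spans 0.00833333° lon × 0.00416667° lat.
south -50.03333, north -50.02917.

-50.03333, -50.02917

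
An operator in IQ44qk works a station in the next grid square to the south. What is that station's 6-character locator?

Latitude subsquare k = 10; −1 → 9 = j.
The longitude characters are unchanged.

IQ44qj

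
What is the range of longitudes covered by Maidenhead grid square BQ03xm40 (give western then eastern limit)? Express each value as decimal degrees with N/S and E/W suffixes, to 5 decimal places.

Field B=1, Q=16: +1·20° lon, +16·10° lat → SW at lon -160°, lat 70°.
Square 0, 3: +0·2° lon, +3·1° lat → SW at lon -160°, lat 73°.
Subsquare x=23, m=12: +23·0.0833333° lon, +12·0.0416667° lat → SW at lon -158.083°, lat 73.5°.
Extended square 4, 0: +4·0.00833333° lon, +0·0.00416667° lat → SW at lon -158.05°, lat 73.5°.
Cell spans 0.00833333° lon × 0.00416667° lat.
west 158.05000° W, east 158.04167° W.

158.05000° W, 158.04167° W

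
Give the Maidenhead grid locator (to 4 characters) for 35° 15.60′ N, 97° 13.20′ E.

NM85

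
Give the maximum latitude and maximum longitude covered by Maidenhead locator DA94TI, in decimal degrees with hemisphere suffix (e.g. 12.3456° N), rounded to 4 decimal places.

85.6250° S, 100.3333° W

Field D=3, A=0: +3·20° lon, +0·10° lat → SW at lon -120°, lat -90°.
Square 9, 4: +9·2° lon, +4·1° lat → SW at lon -102°, lat -86°.
Subsquare t=19, i=8: +19·0.0833333° lon, +8·0.0416667° lat → SW at lon -100.417°, lat -85.6667°.
Cell spans 0.0833333° lon × 0.0416667° lat. NE corner is SW corner plus one full cell.
latitude 85.6250° S, longitude 100.3333° W.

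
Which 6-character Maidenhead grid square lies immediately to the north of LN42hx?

LN43ha

Latitude subsquare x = 23; +1 → 24, wraps to 0 = a, carry into square.
Latitude square 2; +1 → 3.
The longitude characters are unchanged.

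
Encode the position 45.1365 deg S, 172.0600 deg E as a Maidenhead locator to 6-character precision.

Offset from 180°W / 90°S: lon 352.0600°, lat 44.8635°.
Field: lon ⌊352.0600/20⌋ = 17 → R; lat ⌊44.8635/10⌋ = 4 → E.
Square: lon ⌊12.0600/2⌋ = 6; lat ⌊4.8635/1⌋ = 4.
Subsquare: lon ⌊0.0600/0.0833333⌋ = 0 → a; lat ⌊0.8635/0.0416667⌋ = 20 → u.

RE64au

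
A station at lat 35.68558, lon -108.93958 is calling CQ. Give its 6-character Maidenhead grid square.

DM55mq

Add 180° to longitude and 90° to latitude: 71.0604, 125.6856.
Field: 71.0604/20 → 3 → D, 125.6856/10 → 12 → M; chars DM.
Square: 11.0604/2 → 5, 5.6856/1 → 5; chars 55.
Subsquare: 1.0604/0.0833333 → 12 → m, 0.6856/0.0416667 → 16 → q; chars mq.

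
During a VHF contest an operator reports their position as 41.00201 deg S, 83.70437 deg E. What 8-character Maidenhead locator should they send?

Shift to the Maidenhead origin (180°W, 90°S): lon 263.70437, lat 48.99799.
Field: 263.70437/20 → 13 → N, 48.99799/10 → 4 → E; chars NE.
Square: 3.70437/2 → 1, 8.99799/1 → 8; chars 18.
Subsquare: 1.70437/0.0833333 → 20 → u, 0.99799/0.0416667 → 23 → x; chars ux.
Extended square: 0.03770/0.00833333 → 4, 0.03966/0.00416667 → 9; chars 49.

NE18ux49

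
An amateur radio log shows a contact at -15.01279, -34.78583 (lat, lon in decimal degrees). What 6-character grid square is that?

HH24ox

Offset from 180°W / 90°S: lon 145.2142°, lat 74.9872°.
Field: 145.2142/20 → 7 → H, 74.9872/10 → 7 → H; chars HH.
Square: 5.2142/2 → 2, 4.9872/1 → 4; chars 24.
Subsquare: 1.2142/0.0833333 → 14 → o, 0.9872/0.0416667 → 23 → x; chars ox.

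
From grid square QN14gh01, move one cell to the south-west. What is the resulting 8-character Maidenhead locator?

QN14fh90

Longitude extended square 0; −1 → -1, wraps to 9, carry into subsquare.
Longitude subsquare g = 6; −1 → 5 = f.
Latitude extended square 1; −1 → 0.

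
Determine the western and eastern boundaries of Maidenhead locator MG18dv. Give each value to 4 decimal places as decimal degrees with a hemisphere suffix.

Field M=12, G=6: +12·20° lon, +6·10° lat → SW at lon 60°, lat -30°.
Square 1, 8: +1·2° lon, +8·1° lat → SW at lon 62°, lat -22°.
Subsquare d=3, v=21: +3·0.0833333° lon, +21·0.0416667° lat → SW at lon 62.25°, lat -21.125°.
Cell spans 0.0833333° lon × 0.0416667° lat.
west 62.2500° E, east 62.3333° E.

62.2500° E, 62.3333° E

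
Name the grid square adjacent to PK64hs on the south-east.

PK64ir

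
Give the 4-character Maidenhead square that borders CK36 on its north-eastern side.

Longitude square 3; +1 → 4.
Latitude square 6; +1 → 7.

CK47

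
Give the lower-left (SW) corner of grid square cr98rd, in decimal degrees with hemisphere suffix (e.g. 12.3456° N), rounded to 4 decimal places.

88.1250° N, 120.5833° W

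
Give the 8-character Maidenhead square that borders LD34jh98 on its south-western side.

Longitude extended square 9; −1 → 8.
Latitude extended square 8; −1 → 7.

LD34jh87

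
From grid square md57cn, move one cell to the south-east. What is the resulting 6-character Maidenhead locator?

MD57dm

Longitude subsquare c = 2; +1 → 3 = d.
Latitude subsquare n = 13; −1 → 12 = m.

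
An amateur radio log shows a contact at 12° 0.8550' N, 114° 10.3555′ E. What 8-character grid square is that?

OK72ca03

Shift to the Maidenhead origin (180°W, 90°S): lon 294.17259, lat 102.01425.
Field: lon ⌊294.17259/20⌋ = 14 → O; lat ⌊102.01425/10⌋ = 10 → K.
Square: lon ⌊14.17259/2⌋ = 7; lat ⌊2.01425/1⌋ = 2.
Subsquare: lon ⌊0.17259/0.0833333⌋ = 2 → c; lat ⌊0.01425/0.0416667⌋ = 0 → a.
Extended square: lon ⌊0.00593/0.00833333⌋ = 0; lat ⌊0.01425/0.00416667⌋ = 3.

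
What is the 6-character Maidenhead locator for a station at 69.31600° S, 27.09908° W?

Add 180° to longitude and 90° to latitude: 152.9009, 20.6840.
Field: lon ⌊152.9009/20⌋ = 7 → H; lat ⌊20.6840/10⌋ = 2 → C.
Square: lon ⌊12.9009/2⌋ = 6; lat ⌊0.6840/1⌋ = 0.
Subsquare: lon ⌊0.9009/0.0833333⌋ = 10 → k; lat ⌊0.6840/0.0416667⌋ = 16 → q.

HC60kq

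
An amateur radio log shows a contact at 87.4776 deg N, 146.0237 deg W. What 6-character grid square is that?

Offset from 180°W / 90°S: lon 33.9763°, lat 177.4776°.
Field: 33.9763/20 → 1 → B, 177.4776/10 → 17 → R; chars BR.
Square: 13.9763/2 → 6, 7.4776/1 → 7; chars 67.
Subsquare: 1.9763/0.0833333 → 23 → x, 0.4776/0.0416667 → 11 → l; chars xl.

BR67xl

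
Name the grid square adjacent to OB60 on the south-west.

OA59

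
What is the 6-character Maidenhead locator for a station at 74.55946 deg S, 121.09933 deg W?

CB95kk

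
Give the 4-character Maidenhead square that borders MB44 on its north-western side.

Longitude square 4; −1 → 3.
Latitude square 4; +1 → 5.

MB35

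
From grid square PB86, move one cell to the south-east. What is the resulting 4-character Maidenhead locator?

Longitude square 8; +1 → 9.
Latitude square 6; −1 → 5.

PB95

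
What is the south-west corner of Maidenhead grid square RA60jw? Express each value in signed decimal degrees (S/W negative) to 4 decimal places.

Field R=17, A=0: +17·20° lon, +0·10° lat → SW at lon 160°, lat -90°.
Square 6, 0: +6·2° lon, +0·1° lat → SW at lon 172°, lat -90°.
Subsquare j=9, w=22: +9·0.0833333° lon, +22·0.0416667° lat → SW at lon 172.75°, lat -89.0833°.
latitude -89.0833, longitude 172.7500.

-89.0833, 172.7500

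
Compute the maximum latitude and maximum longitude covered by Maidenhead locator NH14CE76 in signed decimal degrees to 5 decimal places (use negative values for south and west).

-15.80417, 82.23333

Field N=13, H=7: +13·20° lon, +7·10° lat → SW at lon 80°, lat -20°.
Square 1, 4: +1·2° lon, +4·1° lat → SW at lon 82°, lat -16°.
Subsquare c=2, e=4: +2·0.0833333° lon, +4·0.0416667° lat → SW at lon 82.1667°, lat -15.8333°.
Extended square 7, 6: +7·0.00833333° lon, +6·0.00416667° lat → SW at lon 82.225°, lat -15.8083°.
Cell spans 0.00833333° lon × 0.00416667° lat. NE corner is SW corner plus one full cell.
latitude -15.80417, longitude 82.23333.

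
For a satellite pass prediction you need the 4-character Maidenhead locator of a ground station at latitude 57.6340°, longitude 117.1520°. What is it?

OO87

Shift to the Maidenhead origin (180°W, 90°S): lon 297.15, lat 147.63.
Field: 297.15/20 → 14 → O, 147.63/10 → 14 → O; chars OO.
Square: 17.15/2 → 8, 7.63/1 → 7; chars 87.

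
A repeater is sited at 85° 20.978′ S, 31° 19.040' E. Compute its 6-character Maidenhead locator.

KA54pp

Add 180° to longitude and 90° to latitude: 211.3173, 4.6504.
Field (20°×10°, letters A–R): 211.3173/20 → 10 → K, 4.6504/10 → 0 → A; chars KA.
Square (2°×1°, digits 0–9): 11.3173/2 → 5, 4.6504/1 → 4; chars 54.
Subsquare (5′×2.5′, letters a–x): 1.3173/0.0833333 → 15 → p, 0.6504/0.0416667 → 15 → p; chars pp.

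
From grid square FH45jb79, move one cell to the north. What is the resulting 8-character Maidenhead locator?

Latitude extended square 9; +1 → 10, wraps to 0, carry into subsquare.
Latitude subsquare b = 1; +1 → 2 = c.
The longitude characters are unchanged.

FH45jc70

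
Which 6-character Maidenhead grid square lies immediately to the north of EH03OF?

Latitude subsquare f = 5; +1 → 6 = g.
The longitude characters are unchanged.

EH03og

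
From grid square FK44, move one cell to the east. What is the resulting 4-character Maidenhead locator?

FK54

Longitude square 4; +1 → 5.
The latitude characters are unchanged.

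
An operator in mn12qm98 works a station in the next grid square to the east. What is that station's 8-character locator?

MN12rm08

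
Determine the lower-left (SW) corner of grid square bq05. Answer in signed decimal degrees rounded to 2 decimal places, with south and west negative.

75.00, -160.00

Field B=1, Q=16: +1·20° lon, +16·10° lat → SW at lon -160°, lat 70°.
Square 0, 5: +0·2° lon, +5·1° lat → SW at lon -160°, lat 75°.
latitude 75.00, longitude -160.00.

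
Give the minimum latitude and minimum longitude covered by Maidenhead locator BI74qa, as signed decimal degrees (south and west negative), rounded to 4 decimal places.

Field B=1, I=8: +1·20° lon, +8·10° lat → SW at lon -160°, lat -10°.
Square 7, 4: +7·2° lon, +4·1° lat → SW at lon -146°, lat -6°.
Subsquare q=16, a=0: +16·0.0833333° lon, +0·0.0416667° lat → SW at lon -144.667°, lat -6°.
latitude -6.0000, longitude -144.6667.

-6.0000, -144.6667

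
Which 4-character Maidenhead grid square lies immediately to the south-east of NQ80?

Longitude square 8; +1 → 9.
Latitude square 0; −1 → -1, wraps to 9, carry into field.
Latitude field Q = 16; −1 → 15 = P.

NP99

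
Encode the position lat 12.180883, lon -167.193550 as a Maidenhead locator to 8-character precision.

AK62je63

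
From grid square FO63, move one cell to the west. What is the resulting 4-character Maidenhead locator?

FO53

Longitude square 6; −1 → 5.
The latitude characters are unchanged.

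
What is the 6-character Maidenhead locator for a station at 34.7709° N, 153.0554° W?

Shift to the Maidenhead origin (180°W, 90°S): lon 26.9446, lat 124.7709.
Field (20°×10°, letters A–R): lon ⌊26.9446/20⌋ = 1 → B; lat ⌊124.7709/10⌋ = 12 → M.
Square (2°×1°, digits 0–9): lon ⌊6.9446/2⌋ = 3; lat ⌊4.7709/1⌋ = 4.
Subsquare (5′×2.5′, letters a–x): lon ⌊0.9446/0.0833333⌋ = 11 → l; lat ⌊0.7709/0.0416667⌋ = 18 → s.

BM34ls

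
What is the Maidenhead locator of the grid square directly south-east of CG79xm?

Longitude subsquare x = 23; +1 → 24, wraps to 0 = a, carry into square.
Longitude square 7; +1 → 8.
Latitude subsquare m = 12; −1 → 11 = l.

CG89al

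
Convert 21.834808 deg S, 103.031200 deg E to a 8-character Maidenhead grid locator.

Shift to the Maidenhead origin (180°W, 90°S): lon 283.03120, lat 68.16519.
Field: lon ⌊283.03120/20⌋ = 14 → O; lat ⌊68.16519/10⌋ = 6 → G.
Square: lon ⌊3.03120/2⌋ = 1; lat ⌊8.16519/1⌋ = 8.
Subsquare: lon ⌊1.03120/0.0833333⌋ = 12 → m; lat ⌊0.16519/0.0416667⌋ = 3 → d.
Extended square: lon ⌊0.03120/0.00833333⌋ = 3; lat ⌊0.04019/0.00416667⌋ = 9.

OG18md39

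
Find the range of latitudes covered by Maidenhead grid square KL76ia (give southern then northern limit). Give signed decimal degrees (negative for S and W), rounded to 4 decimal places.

Field K=10, L=11: +10·20° lon, +11·10° lat → SW at lon 20°, lat 20°.
Square 7, 6: +7·2° lon, +6·1° lat → SW at lon 34°, lat 26°.
Subsquare i=8, a=0: +8·0.0833333° lon, +0·0.0416667° lat → SW at lon 34.6667°, lat 26°.
Cell spans 0.0833333° lon × 0.0416667° lat.
south 26.0000, north 26.0417.

26.0000, 26.0417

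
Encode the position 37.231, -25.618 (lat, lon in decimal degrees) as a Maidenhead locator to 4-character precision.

Offset from 180°W / 90°S: lon 154.38°, lat 127.23°.
Field: 154.38/20 → 7 → H, 127.23/10 → 12 → M; chars HM.
Square: 14.38/2 → 7, 7.23/1 → 7; chars 77.

HM77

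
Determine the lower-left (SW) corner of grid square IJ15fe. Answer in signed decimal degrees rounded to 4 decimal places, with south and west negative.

5.1667, -17.5833

Field I=8, J=9: +8·20° lon, +9·10° lat → SW at lon -20°, lat 0°.
Square 1, 5: +1·2° lon, +5·1° lat → SW at lon -18°, lat 5°.
Subsquare f=5, e=4: +5·0.0833333° lon, +4·0.0416667° lat → SW at lon -17.5833°, lat 5.16667°.
latitude 5.1667, longitude -17.5833.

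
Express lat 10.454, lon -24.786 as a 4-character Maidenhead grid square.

HK70

Shift to the Maidenhead origin (180°W, 90°S): lon 155.21, lat 100.45.
Field: lon ⌊155.21/20⌋ = 7 → H; lat ⌊100.45/10⌋ = 10 → K.
Square: lon ⌊15.21/2⌋ = 7; lat ⌊0.45/1⌋ = 0.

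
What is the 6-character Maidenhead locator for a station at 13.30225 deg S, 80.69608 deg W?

EH96pq

Shift to the Maidenhead origin (180°W, 90°S): lon 99.3039, lat 76.6977.
Field: 99.3039/20 → 4 → E, 76.6977/10 → 7 → H; chars EH.
Square: 19.3039/2 → 9, 6.6977/1 → 6; chars 96.
Subsquare: 1.3039/0.0833333 → 15 → p, 0.6977/0.0416667 → 16 → q; chars pq.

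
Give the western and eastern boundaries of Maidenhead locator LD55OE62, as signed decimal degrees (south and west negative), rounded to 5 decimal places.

Field L=11, D=3: +11·20° lon, +3·10° lat → SW at lon 40°, lat -60°.
Square 5, 5: +5·2° lon, +5·1° lat → SW at lon 50°, lat -55°.
Subsquare o=14, e=4: +14·0.0833333° lon, +4·0.0416667° lat → SW at lon 51.1667°, lat -54.8333°.
Extended square 6, 2: +6·0.00833333° lon, +2·0.00416667° lat → SW at lon 51.2167°, lat -54.825°.
Cell spans 0.00833333° lon × 0.00416667° lat.
west 51.21667, east 51.22500.

51.21667, 51.22500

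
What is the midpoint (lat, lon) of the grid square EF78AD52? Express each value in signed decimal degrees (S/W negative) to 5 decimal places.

Field E=4, F=5: +4·20° lon, +5·10° lat → SW at lon -100°, lat -40°.
Square 7, 8: +7·2° lon, +8·1° lat → SW at lon -86°, lat -32°.
Subsquare a=0, d=3: +0·0.0833333° lon, +3·0.0416667° lat → SW at lon -86°, lat -31.875°.
Extended square 5, 2: +5·0.00833333° lon, +2·0.00416667° lat → SW at lon -85.9583°, lat -31.8667°.
Cell spans 0.00833333° lon × 0.00416667° lat. Centre is SW corner plus half of each.
latitude -31.86458, longitude -85.95417.

-31.86458, -85.95417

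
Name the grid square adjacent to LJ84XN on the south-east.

Longitude subsquare x = 23; +1 → 24, wraps to 0 = a, carry into square.
Longitude square 8; +1 → 9.
Latitude subsquare n = 13; −1 → 12 = m.

LJ94am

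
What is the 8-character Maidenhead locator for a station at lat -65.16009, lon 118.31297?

OC94du71

Offset from 180°W / 90°S: lon 298.31297°, lat 24.83991°.
Field: 298.31297/20 → 14 → O, 24.83991/10 → 2 → C; chars OC.
Square: 18.31297/2 → 9, 4.83991/1 → 4; chars 94.
Subsquare: 0.31297/0.0833333 → 3 → d, 0.83991/0.0416667 → 20 → u; chars du.
Extended square: 0.06297/0.00833333 → 7, 0.00658/0.00416667 → 1; chars 71.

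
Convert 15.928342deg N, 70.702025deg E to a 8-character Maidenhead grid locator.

MK55iw42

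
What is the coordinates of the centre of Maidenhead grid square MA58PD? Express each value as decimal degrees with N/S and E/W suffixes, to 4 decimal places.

Field M=12, A=0: +12·20° lon, +0·10° lat → SW at lon 60°, lat -90°.
Square 5, 8: +5·2° lon, +8·1° lat → SW at lon 70°, lat -82°.
Subsquare p=15, d=3: +15·0.0833333° lon, +3·0.0416667° lat → SW at lon 71.25°, lat -81.875°.
Cell spans 0.0833333° lon × 0.0416667° lat. Centre is SW corner plus half of each.
latitude 81.8542° S, longitude 71.2917° E.

81.8542° S, 71.2917° E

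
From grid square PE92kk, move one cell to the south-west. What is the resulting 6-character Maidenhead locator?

Longitude subsquare k = 10; −1 → 9 = j.
Latitude subsquare k = 10; −1 → 9 = j.

PE92jj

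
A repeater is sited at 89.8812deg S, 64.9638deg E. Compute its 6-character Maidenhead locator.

MA20lc

Offset from 180°W / 90°S: lon 244.9638°, lat 0.1188°.
Field: 244.9638/20 → 12 → M, 0.1188/10 → 0 → A; chars MA.
Square: 4.9638/2 → 2, 0.1188/1 → 0; chars 20.
Subsquare: 0.9638/0.0833333 → 11 → l, 0.1188/0.0416667 → 2 → c; chars lc.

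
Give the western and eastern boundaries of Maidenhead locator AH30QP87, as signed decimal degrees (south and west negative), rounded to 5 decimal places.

Field A=0, H=7: +0·20° lon, +7·10° lat → SW at lon -180°, lat -20°.
Square 3, 0: +3·2° lon, +0·1° lat → SW at lon -174°, lat -20°.
Subsquare q=16, p=15: +16·0.0833333° lon, +15·0.0416667° lat → SW at lon -172.667°, lat -19.375°.
Extended square 8, 7: +8·0.00833333° lon, +7·0.00416667° lat → SW at lon -172.6°, lat -19.3458°.
Cell spans 0.00833333° lon × 0.00416667° lat.
west -172.60000, east -172.59167.

-172.60000, -172.59167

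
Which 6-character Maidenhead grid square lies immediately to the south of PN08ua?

PN07ux

Latitude subsquare a = 0; −1 → -1, wraps to 23 = x, carry into square.
Latitude square 8; −1 → 7.
The longitude characters are unchanged.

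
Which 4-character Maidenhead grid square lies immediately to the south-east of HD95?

ID04

Longitude square 9; +1 → 10, wraps to 0, carry into field.
Longitude field H = 7; +1 → 8 = I.
Latitude square 5; −1 → 4.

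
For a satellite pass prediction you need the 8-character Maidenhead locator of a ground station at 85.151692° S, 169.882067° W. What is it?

Offset from 180°W / 90°S: lon 10.11793°, lat 4.84831°.
Field: lon ⌊10.11793/20⌋ = 0 → A; lat ⌊4.84831/10⌋ = 0 → A.
Square: lon ⌊10.11793/2⌋ = 5; lat ⌊4.84831/1⌋ = 4.
Subsquare: lon ⌊0.11793/0.0833333⌋ = 1 → b; lat ⌊0.84831/0.0416667⌋ = 20 → u.
Extended square: lon ⌊0.03460/0.00833333⌋ = 4; lat ⌊0.01497/0.00416667⌋ = 3.

AA54bu43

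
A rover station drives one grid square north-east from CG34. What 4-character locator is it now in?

Longitude square 3; +1 → 4.
Latitude square 4; +1 → 5.

CG45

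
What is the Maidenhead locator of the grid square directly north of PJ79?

PK70

Latitude square 9; +1 → 10, wraps to 0, carry into field.
Latitude field J = 9; +1 → 10 = K.
The longitude characters are unchanged.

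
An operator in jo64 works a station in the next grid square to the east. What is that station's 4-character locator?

JO74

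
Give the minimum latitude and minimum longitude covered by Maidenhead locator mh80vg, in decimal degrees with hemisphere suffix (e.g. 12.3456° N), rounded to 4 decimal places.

19.7500° S, 77.7500° E

Field M=12, H=7: +12·20° lon, +7·10° lat → SW at lon 60°, lat -20°.
Square 8, 0: +8·2° lon, +0·1° lat → SW at lon 76°, lat -20°.
Subsquare v=21, g=6: +21·0.0833333° lon, +6·0.0416667° lat → SW at lon 77.75°, lat -19.75°.
latitude 19.7500° S, longitude 77.7500° E.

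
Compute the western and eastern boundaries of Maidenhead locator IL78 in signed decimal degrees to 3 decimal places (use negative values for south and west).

Field I=8, L=11: +8·20° lon, +11·10° lat → SW at lon -20°, lat 20°.
Square 7, 8: +7·2° lon, +8·1° lat → SW at lon -6°, lat 28°.
Cell spans 2° lon × 1° lat.
west -6.000, east -4.000.

-6.000, -4.000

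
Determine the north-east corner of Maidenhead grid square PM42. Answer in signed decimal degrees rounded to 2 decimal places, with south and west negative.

Field P=15, M=12: +15·20° lon, +12·10° lat → SW at lon 120°, lat 30°.
Square 4, 2: +4·2° lon, +2·1° lat → SW at lon 128°, lat 32°.
Cell spans 2° lon × 1° lat. NE corner is SW corner plus one full cell.
latitude 33.00, longitude 130.00.

33.00, 130.00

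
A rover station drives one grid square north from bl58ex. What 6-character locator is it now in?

BL59ea

Latitude subsquare x = 23; +1 → 24, wraps to 0 = a, carry into square.
Latitude square 8; +1 → 9.
The longitude characters are unchanged.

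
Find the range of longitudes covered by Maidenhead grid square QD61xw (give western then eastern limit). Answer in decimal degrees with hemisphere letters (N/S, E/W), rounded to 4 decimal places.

153.9167° E, 154.0000° E

Field Q=16, D=3: +16·20° lon, +3·10° lat → SW at lon 140°, lat -60°.
Square 6, 1: +6·2° lon, +1·1° lat → SW at lon 152°, lat -59°.
Subsquare x=23, w=22: +23·0.0833333° lon, +22·0.0416667° lat → SW at lon 153.917°, lat -58.0833°.
Cell spans 0.0833333° lon × 0.0416667° lat.
west 153.9167° E, east 154.0000° E.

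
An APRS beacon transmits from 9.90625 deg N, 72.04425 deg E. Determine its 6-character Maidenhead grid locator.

MJ69av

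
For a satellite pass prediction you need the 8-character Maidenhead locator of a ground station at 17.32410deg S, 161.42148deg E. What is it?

RH02rq02

Shift to the Maidenhead origin (180°W, 90°S): lon 341.42148, lat 72.67590.
Field: 341.42148/20 → 17 → R, 72.67590/10 → 7 → H; chars RH.
Square: 1.42148/2 → 0, 2.67590/1 → 2; chars 02.
Subsquare: 1.42148/0.0833333 → 17 → r, 0.67590/0.0416667 → 16 → q; chars rq.
Extended square: 0.00481/0.00833333 → 0, 0.00923/0.00416667 → 2; chars 02.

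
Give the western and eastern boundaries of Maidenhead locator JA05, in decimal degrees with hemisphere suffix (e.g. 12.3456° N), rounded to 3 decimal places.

Field J=9, A=0: +9·20° lon, +0·10° lat → SW at lon 0°, lat -90°.
Square 0, 5: +0·2° lon, +5·1° lat → SW at lon 0°, lat -85°.
Cell spans 2° lon × 1° lat.
west 0.000° E, east 2.000° E.

0.000° E, 2.000° E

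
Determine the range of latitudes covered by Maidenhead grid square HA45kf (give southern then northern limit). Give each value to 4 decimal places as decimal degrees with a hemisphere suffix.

84.7917° S, 84.7500° S

Field H=7, A=0: +7·20° lon, +0·10° lat → SW at lon -40°, lat -90°.
Square 4, 5: +4·2° lon, +5·1° lat → SW at lon -32°, lat -85°.
Subsquare k=10, f=5: +10·0.0833333° lon, +5·0.0416667° lat → SW at lon -31.1667°, lat -84.7917°.
Cell spans 0.0833333° lon × 0.0416667° lat.
south 84.7917° S, north 84.7500° S.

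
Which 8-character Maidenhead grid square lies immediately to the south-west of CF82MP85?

CF82mp74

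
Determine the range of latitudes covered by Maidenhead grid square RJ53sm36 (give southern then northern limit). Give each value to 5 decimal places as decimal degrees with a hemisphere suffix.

3.52500° N, 3.52917° N

Field R=17, J=9: +17·20° lon, +9·10° lat → SW at lon 160°, lat 0°.
Square 5, 3: +5·2° lon, +3·1° lat → SW at lon 170°, lat 3°.
Subsquare s=18, m=12: +18·0.0833333° lon, +12·0.0416667° lat → SW at lon 171.5°, lat 3.5°.
Extended square 3, 6: +3·0.00833333° lon, +6·0.00416667° lat → SW at lon 171.525°, lat 3.525°.
Cell spans 0.00833333° lon × 0.00416667° lat.
south 3.52500° N, north 3.52917° N.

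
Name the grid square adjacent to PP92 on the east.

Longitude square 9; +1 → 10, wraps to 0, carry into field.
Longitude field P = 15; +1 → 16 = Q.
The latitude characters are unchanged.

QP02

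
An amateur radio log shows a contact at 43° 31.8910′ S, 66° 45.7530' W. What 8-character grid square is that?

FE66ol82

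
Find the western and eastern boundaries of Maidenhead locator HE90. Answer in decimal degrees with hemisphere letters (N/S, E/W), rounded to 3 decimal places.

Field H=7, E=4: +7·20° lon, +4·10° lat → SW at lon -40°, lat -50°.
Square 9, 0: +9·2° lon, +0·1° lat → SW at lon -22°, lat -50°.
Cell spans 2° lon × 1° lat.
west 22.000° W, east 20.000° W.

22.000° W, 20.000° W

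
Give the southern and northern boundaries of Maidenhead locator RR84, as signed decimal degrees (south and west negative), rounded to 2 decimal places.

84.00, 85.00

Field R=17, R=17: +17·20° lon, +17·10° lat → SW at lon 160°, lat 80°.
Square 8, 4: +8·2° lon, +4·1° lat → SW at lon 176°, lat 84°.
Cell spans 2° lon × 1° lat.
south 84.00, north 85.00.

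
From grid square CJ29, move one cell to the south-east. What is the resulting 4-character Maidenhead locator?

Longitude square 2; +1 → 3.
Latitude square 9; −1 → 8.

CJ38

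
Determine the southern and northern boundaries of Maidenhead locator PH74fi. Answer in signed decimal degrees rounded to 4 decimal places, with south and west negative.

-15.6667, -15.6250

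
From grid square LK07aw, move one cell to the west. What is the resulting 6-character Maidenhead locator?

KK97xw

Longitude subsquare a = 0; −1 → -1, wraps to 23 = x, carry into square.
Longitude square 0; −1 → -1, wraps to 9, carry into field.
Longitude field L = 11; −1 → 10 = K.
The latitude characters are unchanged.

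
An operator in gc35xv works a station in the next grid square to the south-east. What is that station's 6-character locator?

GC45au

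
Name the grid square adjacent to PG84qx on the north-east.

Longitude subsquare q = 16; +1 → 17 = r.
Latitude subsquare x = 23; +1 → 24, wraps to 0 = a, carry into square.
Latitude square 4; +1 → 5.

PG85ra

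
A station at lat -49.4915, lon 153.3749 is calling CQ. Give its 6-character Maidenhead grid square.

Offset from 180°W / 90°S: lon 333.3749°, lat 40.5085°.
Field: 333.3749/20 → 16 → Q, 40.5085/10 → 4 → E; chars QE.
Square: 13.3749/2 → 6, 0.5085/1 → 0; chars 60.
Subsquare: 1.3749/0.0833333 → 16 → q, 0.5085/0.0416667 → 12 → m; chars qm.

QE60qm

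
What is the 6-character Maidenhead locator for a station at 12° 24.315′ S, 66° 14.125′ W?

FH67vo

Shift to the Maidenhead origin (180°W, 90°S): lon 113.7646, lat 77.5948.
Field: 113.7646/20 → 5 → F, 77.5948/10 → 7 → H; chars FH.
Square: 13.7646/2 → 6, 7.5948/1 → 7; chars 67.
Subsquare: 1.7646/0.0833333 → 21 → v, 0.5948/0.0416667 → 14 → o; chars vo.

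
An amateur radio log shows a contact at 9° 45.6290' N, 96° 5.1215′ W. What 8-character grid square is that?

EJ19ws92

Offset from 180°W / 90°S: lon 83.91464°, lat 99.76048°.
Field (20°×10°, letters A–R): 83.91464/20 → 4 → E, 99.76048/10 → 9 → J; chars EJ.
Square (2°×1°, digits 0–9): 3.91464/2 → 1, 9.76048/1 → 9; chars 19.
Subsquare (5′×2.5′, letters a–x): 1.91464/0.0833333 → 22 → w, 0.76048/0.0416667 → 18 → s; chars ws.
Extended square (30″×15″, digits 0–9): 0.08131/0.00833333 → 9, 0.01048/0.00416667 → 2; chars 92.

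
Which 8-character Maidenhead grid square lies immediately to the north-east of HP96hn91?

Longitude extended square 9; +1 → 10, wraps to 0, carry into subsquare.
Longitude subsquare h = 7; +1 → 8 = i.
Latitude extended square 1; +1 → 2.

HP96in02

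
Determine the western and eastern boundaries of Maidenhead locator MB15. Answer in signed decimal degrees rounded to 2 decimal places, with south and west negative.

62.00, 64.00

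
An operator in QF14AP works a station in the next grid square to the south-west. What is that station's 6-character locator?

Longitude subsquare a = 0; −1 → -1, wraps to 23 = x, carry into square.
Longitude square 1; −1 → 0.
Latitude subsquare p = 15; −1 → 14 = o.

QF04xo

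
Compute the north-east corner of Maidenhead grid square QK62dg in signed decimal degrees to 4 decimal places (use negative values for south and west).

12.2917, 152.3333

Field Q=16, K=10: +16·20° lon, +10·10° lat → SW at lon 140°, lat 10°.
Square 6, 2: +6·2° lon, +2·1° lat → SW at lon 152°, lat 12°.
Subsquare d=3, g=6: +3·0.0833333° lon, +6·0.0416667° lat → SW at lon 152.25°, lat 12.25°.
Cell spans 0.0833333° lon × 0.0416667° lat. NE corner is SW corner plus one full cell.
latitude 12.2917, longitude 152.3333.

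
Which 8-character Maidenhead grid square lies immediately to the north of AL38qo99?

AL38qp90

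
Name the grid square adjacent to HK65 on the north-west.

HK56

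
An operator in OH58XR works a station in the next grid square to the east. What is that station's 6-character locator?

OH68ar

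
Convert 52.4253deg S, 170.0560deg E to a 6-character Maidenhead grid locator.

RD57an

Add 180° to longitude and 90° to latitude: 350.0560, 37.5747.
Field: 350.0560/20 → 17 → R, 37.5747/10 → 3 → D; chars RD.
Square: 10.0560/2 → 5, 7.5747/1 → 7; chars 57.
Subsquare: 0.0560/0.0833333 → 0 → a, 0.5747/0.0416667 → 13 → n; chars an.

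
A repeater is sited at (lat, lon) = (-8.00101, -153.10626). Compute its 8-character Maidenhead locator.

BI31kx79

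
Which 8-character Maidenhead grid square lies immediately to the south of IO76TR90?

IO76tq99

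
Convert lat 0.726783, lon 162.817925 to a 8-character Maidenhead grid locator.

Shift to the Maidenhead origin (180°W, 90°S): lon 342.81793, lat 90.72678.
Field: lon ⌊342.81793/20⌋ = 17 → R; lat ⌊90.72678/10⌋ = 9 → J.
Square: lon ⌊2.81793/2⌋ = 1; lat ⌊0.72678/1⌋ = 0.
Subsquare: lon ⌊0.81793/0.0833333⌋ = 9 → j; lat ⌊0.72678/0.0416667⌋ = 17 → r.
Extended square: lon ⌊0.06793/0.00833333⌋ = 8; lat ⌊0.01845/0.00416667⌋ = 4.

RJ10jr84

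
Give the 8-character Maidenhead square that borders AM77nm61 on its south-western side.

Longitude extended square 6; −1 → 5.
Latitude extended square 1; −1 → 0.

AM77nm50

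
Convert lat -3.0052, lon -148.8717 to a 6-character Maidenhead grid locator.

BI56nx

Offset from 180°W / 90°S: lon 31.1283°, lat 86.9948°.
Field: lon ⌊31.1283/20⌋ = 1 → B; lat ⌊86.9948/10⌋ = 8 → I.
Square: lon ⌊11.1283/2⌋ = 5; lat ⌊6.9948/1⌋ = 6.
Subsquare: lon ⌊1.1283/0.0833333⌋ = 13 → n; lat ⌊0.9948/0.0416667⌋ = 23 → x.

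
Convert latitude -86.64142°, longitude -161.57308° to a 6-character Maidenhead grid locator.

Offset from 180°W / 90°S: lon 18.4269°, lat 3.3586°.
Field: lon ⌊18.4269/20⌋ = 0 → A; lat ⌊3.3586/10⌋ = 0 → A.
Square: lon ⌊18.4269/2⌋ = 9; lat ⌊3.3586/1⌋ = 3.
Subsquare: lon ⌊0.4269/0.0833333⌋ = 5 → f; lat ⌊0.3586/0.0416667⌋ = 8 → i.

AA93fi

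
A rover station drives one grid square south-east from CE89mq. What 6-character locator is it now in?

Longitude subsquare m = 12; +1 → 13 = n.
Latitude subsquare q = 16; −1 → 15 = p.

CE89np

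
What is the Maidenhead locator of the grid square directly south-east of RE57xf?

RE67ae

Longitude subsquare x = 23; +1 → 24, wraps to 0 = a, carry into square.
Longitude square 5; +1 → 6.
Latitude subsquare f = 5; −1 → 4 = e.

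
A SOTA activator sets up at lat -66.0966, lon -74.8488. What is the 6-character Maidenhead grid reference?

FC23nv

Add 180° to longitude and 90° to latitude: 105.1512, 23.9034.
Field (20°×10°, letters A–R): lon ⌊105.1512/20⌋ = 5 → F; lat ⌊23.9034/10⌋ = 2 → C.
Square (2°×1°, digits 0–9): lon ⌊5.1512/2⌋ = 2; lat ⌊3.9034/1⌋ = 3.
Subsquare (5′×2.5′, letters a–x): lon ⌊1.1512/0.0833333⌋ = 13 → n; lat ⌊0.9034/0.0416667⌋ = 21 → v.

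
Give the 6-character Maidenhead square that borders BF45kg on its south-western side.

Longitude subsquare k = 10; −1 → 9 = j.
Latitude subsquare g = 6; −1 → 5 = f.

BF45jf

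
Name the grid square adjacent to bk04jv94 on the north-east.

BK04kv05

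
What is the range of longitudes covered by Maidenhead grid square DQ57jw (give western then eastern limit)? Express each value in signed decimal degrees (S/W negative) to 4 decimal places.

Field D=3, Q=16: +3·20° lon, +16·10° lat → SW at lon -120°, lat 70°.
Square 5, 7: +5·2° lon, +7·1° lat → SW at lon -110°, lat 77°.
Subsquare j=9, w=22: +9·0.0833333° lon, +22·0.0416667° lat → SW at lon -109.25°, lat 77.9167°.
Cell spans 0.0833333° lon × 0.0416667° lat.
west -109.2500, east -109.1667.

-109.2500, -109.1667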